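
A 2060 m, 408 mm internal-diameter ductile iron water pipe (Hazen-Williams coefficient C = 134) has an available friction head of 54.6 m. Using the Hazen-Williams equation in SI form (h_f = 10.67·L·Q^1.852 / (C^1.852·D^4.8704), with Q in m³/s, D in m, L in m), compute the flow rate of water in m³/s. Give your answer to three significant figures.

Q ≈ 0.497 m³/s

Rearranging: Q = [h_f·C^1.852·D^4.8704 / (10.67·L)]^(1/1.852)
Q = [54.6·134^1.852·0.408^4.8704 / (10.67·2060)]^0.540 = 0.4974 m³/s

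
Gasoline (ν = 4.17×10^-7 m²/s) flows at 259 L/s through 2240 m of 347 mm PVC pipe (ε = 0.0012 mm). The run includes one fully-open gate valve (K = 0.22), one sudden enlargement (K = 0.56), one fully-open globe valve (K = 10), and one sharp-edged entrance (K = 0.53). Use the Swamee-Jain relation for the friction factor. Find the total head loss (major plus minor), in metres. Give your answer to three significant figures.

H_L ≈ 29.7 m

V = 4Q/(πD²) = 2.739 m/s; V²/2g = 0.3823 m
Re = 2.28×10^6, ε/D = 3.46×10^-6 → f = 0.01030 (Swamee-Jain)
Major: h_f = f(L/D)·V²/2g = 0.01030·6455·0.3823 = 25.41 m
Minor: ΣK = 11.3; h_m = ΣK·V²/2g = 4.324 m
Total H_L = 25.41 + 4.324 = 29.74 m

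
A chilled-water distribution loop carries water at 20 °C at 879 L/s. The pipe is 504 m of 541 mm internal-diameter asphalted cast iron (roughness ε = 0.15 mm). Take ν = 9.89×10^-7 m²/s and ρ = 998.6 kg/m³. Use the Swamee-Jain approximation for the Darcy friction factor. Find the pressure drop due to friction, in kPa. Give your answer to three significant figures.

V = 4Q/(πD²) = 4·0.879/(π·0.541²) = 3.824 m/s
Re = VD/ν = 3.824·0.541/9.89×10^-7 = 2.09×10^6 → turbulent
ε/D = 0.15/541 = 2.77×10^-4
Swamee-Jain: f = 0.01515
h_f = f(L/D)V²/(2g) = 0.01515·(504/0.541)·3.824²/(2·9.81) = 10.52 m
Δp = ρg·h_f = 998.6·9.81·10.52 = 103.1 kPa

Δp ≈ 103 kPa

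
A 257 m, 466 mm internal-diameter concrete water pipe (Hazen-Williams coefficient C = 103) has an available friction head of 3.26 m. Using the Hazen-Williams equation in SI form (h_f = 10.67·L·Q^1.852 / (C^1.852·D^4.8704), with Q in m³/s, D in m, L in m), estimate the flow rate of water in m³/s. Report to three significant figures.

Rearranging: Q = [h_f·C^1.852·D^4.8704 / (10.67·L)]^(1/1.852)
Q = [3.26·103^1.852·0.466^4.8704 / (10.67·257)]^0.540 = 0.3643 m³/s

Q ≈ 0.364 m³/s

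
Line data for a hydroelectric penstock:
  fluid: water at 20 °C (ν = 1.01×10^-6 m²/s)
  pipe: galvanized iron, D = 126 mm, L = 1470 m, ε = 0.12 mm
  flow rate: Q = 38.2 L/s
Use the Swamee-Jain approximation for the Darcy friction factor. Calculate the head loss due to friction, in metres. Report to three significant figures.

h_f ≈ 113 m

V = 4Q/(πD²) = 4·0.0382/(π·0.126²) = 3.064 m/s
Re = VD/ν = 3.064·0.126/1.01×10^-6 = 3.82×10^5 → turbulent
ε/D = 0.12/126 = 9.52×10^-4
Swamee-Jain: f = 0.02034
h_f = f(L/D)V²/(2g) = 0.02034·(1470/0.126)·3.064²/(2·9.81) = 113.5 m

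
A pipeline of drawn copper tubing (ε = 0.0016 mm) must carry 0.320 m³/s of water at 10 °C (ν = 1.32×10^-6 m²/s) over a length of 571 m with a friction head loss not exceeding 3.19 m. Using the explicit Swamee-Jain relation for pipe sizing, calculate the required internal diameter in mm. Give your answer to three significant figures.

D ≈ 458 mm

Swamee-Jain (Type III): D = 0.66·[ε^1.25·(LQ²/(gh_f))^4.75 + ν·Q^9.4·(L/(gh_f))^5.2]^0.04
LQ²/(gh_f) = 1.868; L/(gh_f) = 18.25
Term 1 = ε^1.25·(…)^4.75 = 1.11×10^-6; Term 2 = ν·Q^9.4·(…)^5.2 = 1.06×10^-4
D = 0.66·(1.11×10^-6 + 1.06×10^-4)^0.04 = 0.4579 m = 458 mm
Check: V = 1.94 m/s, Re = 6.74×10^5, f = 0.01249, h_f = 3.00 m ≈ 3.19 m ✓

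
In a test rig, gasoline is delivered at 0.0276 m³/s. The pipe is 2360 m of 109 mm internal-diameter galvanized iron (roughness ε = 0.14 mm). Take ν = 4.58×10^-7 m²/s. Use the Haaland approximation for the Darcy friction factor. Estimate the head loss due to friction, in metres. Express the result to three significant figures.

V = 4Q/(πD²) = 4·0.0276/(π·0.109²) = 2.958 m/s
Re = VD/ν = 2.958·0.109/4.58×10^-7 = 7.04×10^5 → turbulent
ε/D = 0.14/109 = 0.00128
Haaland: f = 0.02124
h_f = f(L/D)V²/(2g) = 0.02124·(2360/0.109)·2.958²/(2·9.81) = 205.1 m

h_f ≈ 205 m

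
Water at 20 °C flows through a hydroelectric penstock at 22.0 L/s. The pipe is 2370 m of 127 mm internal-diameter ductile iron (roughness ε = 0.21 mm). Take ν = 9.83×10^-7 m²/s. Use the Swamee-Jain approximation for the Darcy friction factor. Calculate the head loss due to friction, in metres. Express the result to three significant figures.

h_f ≈ 67.0 m

V = 4Q/(πD²) = 4·0.0220/(π·0.127²) = 1.737 m/s
Re = VD/ν = 1.737·0.127/9.83×10^-7 = 2.24×10^5 → turbulent
ε/D = 0.21/127 = 0.00165
Swamee-Jain: f = 0.02335
h_f = f(L/D)V²/(2g) = 0.02335·(2370/0.127)·1.737²/(2·9.81) = 66.99 m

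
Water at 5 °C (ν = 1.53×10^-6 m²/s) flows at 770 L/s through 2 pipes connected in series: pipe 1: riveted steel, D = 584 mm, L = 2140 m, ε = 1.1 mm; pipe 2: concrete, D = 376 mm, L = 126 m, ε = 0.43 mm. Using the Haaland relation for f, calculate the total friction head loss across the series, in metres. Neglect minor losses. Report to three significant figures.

H ≈ 52.7 m

Pipe 1: V = 2.875 m/s, Re = 1.10×10^6, ε/D = 0.00188, f = 0.02325, h_1 = f(L/D)V²/2g = 35.89 m
Pipe 2: V = 6.935 m/s, Re = 1.70×10^6, ε/D = 0.00114, f = 0.02048, h_2 = f(L/D)V²/2g = 16.82 m
Series → Q common, losses add: H = Σh = 52.70 m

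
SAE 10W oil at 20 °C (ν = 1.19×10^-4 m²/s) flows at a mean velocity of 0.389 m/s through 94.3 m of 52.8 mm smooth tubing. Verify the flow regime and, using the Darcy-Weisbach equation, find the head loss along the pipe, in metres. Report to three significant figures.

Re = VD/ν = 0.389·0.05280/1.19×10^-4 = 173 → laminar (Re < 2300)
f = 64/Re = 0.3708
h_f = f(L/D)V²/(2g) = 0.3708·(94.3/0.05280)·0.389²/(2·9.81) = 5.108 m

h_f ≈ 5.11 m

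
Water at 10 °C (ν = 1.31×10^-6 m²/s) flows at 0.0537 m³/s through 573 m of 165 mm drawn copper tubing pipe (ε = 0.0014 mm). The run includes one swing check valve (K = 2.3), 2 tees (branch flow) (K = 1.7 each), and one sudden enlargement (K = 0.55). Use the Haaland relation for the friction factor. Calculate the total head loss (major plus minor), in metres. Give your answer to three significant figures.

H_L ≈ 17.9 m

V = 4Q/(πD²) = 2.511 m/s; V²/2g = 0.3215 m
Re = 3.16×10^5, ε/D = 8.48×10^-6 → f = 0.01427 (Haaland)
Major: h_f = f(L/D)·V²/2g = 0.01427·3473·0.3215 = 15.93 m
Minor: ΣK = 6.25; h_m = ΣK·V²/2g = 2.009 m
Total H_L = 15.93 + 2.009 = 17.94 m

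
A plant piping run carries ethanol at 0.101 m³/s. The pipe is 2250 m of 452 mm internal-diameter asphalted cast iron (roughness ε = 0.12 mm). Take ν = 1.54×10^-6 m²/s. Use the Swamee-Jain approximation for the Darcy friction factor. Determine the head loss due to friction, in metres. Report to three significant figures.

V = 4Q/(πD²) = 4·0.101/(π·0.452²) = 0.6294 m/s
Re = VD/ν = 0.6294·0.452/1.54×10^-6 = 1.85×10^5 → turbulent
ε/D = 0.12/452 = 2.65×10^-4
Swamee-Jain: f = 0.01774
h_f = f(L/D)V²/(2g) = 0.01774·(2250/0.452)·0.6294²/(2·9.81) = 1.783 m

h_f ≈ 1.78 m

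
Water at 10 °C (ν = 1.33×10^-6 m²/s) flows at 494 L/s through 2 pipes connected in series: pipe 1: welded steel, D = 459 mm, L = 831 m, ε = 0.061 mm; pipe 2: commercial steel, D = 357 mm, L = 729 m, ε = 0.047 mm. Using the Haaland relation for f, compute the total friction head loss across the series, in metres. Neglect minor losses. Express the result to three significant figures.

Pipe 1: V = 2.985 m/s, Re = 1.03×10^6, ε/D = 1.33×10^-4, f = 0.01376, h_1 = f(L/D)V²/2g = 11.32 m
Pipe 2: V = 4.935 m/s, Re = 1.32×10^6, ε/D = 1.32×10^-4, f = 0.01353, h_2 = f(L/D)V²/2g = 34.30 m
Series → Q common, losses add: H = Σh = 45.61 m

H ≈ 45.6 m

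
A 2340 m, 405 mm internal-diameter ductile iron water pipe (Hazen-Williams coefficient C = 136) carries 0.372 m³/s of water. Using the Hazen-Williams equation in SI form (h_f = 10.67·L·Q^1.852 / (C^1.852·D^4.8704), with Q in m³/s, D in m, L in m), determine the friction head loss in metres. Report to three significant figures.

h_f = 10.67·2340·0.372^1.852 / (136^1.852·0.405^4.8704) = 36.52 m

h_f ≈ 36.5 m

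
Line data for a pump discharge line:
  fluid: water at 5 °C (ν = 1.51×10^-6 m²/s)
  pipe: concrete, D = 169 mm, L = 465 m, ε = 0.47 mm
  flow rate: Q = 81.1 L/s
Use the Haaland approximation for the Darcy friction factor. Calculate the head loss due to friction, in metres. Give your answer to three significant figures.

V = 4Q/(πD²) = 4·0.0811/(π·0.169²) = 3.615 m/s
Re = VD/ν = 3.615·0.169/1.51×10^-6 = 4.05×10^5 → turbulent
ε/D = 0.47/169 = 0.00278
Haaland: f = 0.02598
h_f = f(L/D)V²/(2g) = 0.02598·(465/0.169)·3.615²/(2·9.81) = 47.63 m

h_f ≈ 47.6 m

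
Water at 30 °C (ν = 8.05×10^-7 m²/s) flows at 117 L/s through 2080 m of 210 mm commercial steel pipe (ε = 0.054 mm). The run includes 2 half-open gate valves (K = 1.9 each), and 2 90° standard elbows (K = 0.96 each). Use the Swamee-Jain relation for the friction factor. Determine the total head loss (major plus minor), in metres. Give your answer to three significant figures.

H_L ≈ 92.4 m

V = 4Q/(πD²) = 3.378 m/s; V²/2g = 0.5816 m
Re = 8.81×10^5, ε/D = 2.57×10^-4 → f = 0.01546 (Swamee-Jain)
Major: h_f = f(L/D)·V²/2g = 0.01546·9905·0.5816 = 89.03 m
Minor: ΣK = 5.72; h_m = ΣK·V²/2g = 3.327 m
Total H_L = 89.03 + 3.327 = 92.36 m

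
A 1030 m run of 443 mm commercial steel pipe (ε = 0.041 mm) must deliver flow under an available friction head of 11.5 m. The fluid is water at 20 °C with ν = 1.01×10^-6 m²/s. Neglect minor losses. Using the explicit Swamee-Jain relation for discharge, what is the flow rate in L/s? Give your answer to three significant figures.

Q ≈ 419 L/s

Swamee-Jain (Type II): Q = -0.965·√(gD⁵h_f/L)·ln[ε/(3.7D) + √(3.17ν²L/(gD³h_f))]
√(gD⁵h_f/L) = √(9.81·0.443⁵·11.5/1030) = 0.04323
ε/(3.7D) = 2.50×10^-5; √(3.17ν²L/(gD³h_f)) = 1.84×10^-5
Q = -0.965·0.04323·ln(4.344×10^-5) = 0.4190 m³/s
Check: V = 2.72 m/s, Re = 1.19×10^6, f = 0.01320, h_f = 11.6 m ≈ 11.5 m ✓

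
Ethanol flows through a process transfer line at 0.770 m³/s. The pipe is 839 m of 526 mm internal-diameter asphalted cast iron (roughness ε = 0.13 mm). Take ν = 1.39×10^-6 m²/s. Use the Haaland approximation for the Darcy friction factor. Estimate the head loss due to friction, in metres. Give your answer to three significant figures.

h_f ≈ 15.2 m

V = 4Q/(πD²) = 4·0.770/(π·0.526²) = 3.543 m/s
Re = VD/ν = 3.543·0.526/1.39×10^-6 = 1.34×10^6 → turbulent
ε/D = 0.13/526 = 2.47×10^-4
Haaland: f = 0.01492
h_f = f(L/D)V²/(2g) = 0.01492·(839/0.526)·3.543²/(2·9.81) = 15.23 m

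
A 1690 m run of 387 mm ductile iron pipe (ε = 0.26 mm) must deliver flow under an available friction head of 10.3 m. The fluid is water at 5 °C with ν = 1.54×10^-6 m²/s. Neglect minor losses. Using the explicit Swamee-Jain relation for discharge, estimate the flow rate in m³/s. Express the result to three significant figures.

Q ≈ 0.184 m³/s

Swamee-Jain (Type II): Q = -0.965·√(gD⁵h_f/L)·ln[ε/(3.7D) + √(3.17ν²L/(gD³h_f))]
√(gD⁵h_f/L) = √(9.81·0.387⁵·10.3/1690) = 0.02278
ε/(3.7D) = 1.82×10^-4; √(3.17ν²L/(gD³h_f)) = 4.66×10^-5
Q = -0.965·0.02278·ln(2.282×10^-4) = 0.1843 m³/s
Check: V = 1.57 m/s, Re = 3.94×10^5, f = 0.01897, h_f = 10.4 m ≈ 10.3 m ✓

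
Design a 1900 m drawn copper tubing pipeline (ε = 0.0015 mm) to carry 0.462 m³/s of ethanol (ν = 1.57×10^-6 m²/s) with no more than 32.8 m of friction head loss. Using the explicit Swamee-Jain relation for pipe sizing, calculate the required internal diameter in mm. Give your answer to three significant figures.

Swamee-Jain (Type III): D = 0.66·[ε^1.25·(LQ²/(gh_f))^4.75 + ν·Q^9.4·(L/(gh_f))^5.2]^0.04
LQ²/(gh_f) = 1.260; L/(gh_f) = 5.905
Term 1 = ε^1.25·(…)^4.75 = 1.58×10^-7; Term 2 = ν·Q^9.4·(…)^5.2 = 1.13×10^-5
D = 0.66·(1.58×10^-7 + 1.13×10^-5)^0.04 = 0.4187 m = 419 mm
Check: V = 3.35 m/s, Re = 8.95×10^5, f = 0.01191, h_f = 31.0 m ≈ 32.8 m ✓

D ≈ 419 mm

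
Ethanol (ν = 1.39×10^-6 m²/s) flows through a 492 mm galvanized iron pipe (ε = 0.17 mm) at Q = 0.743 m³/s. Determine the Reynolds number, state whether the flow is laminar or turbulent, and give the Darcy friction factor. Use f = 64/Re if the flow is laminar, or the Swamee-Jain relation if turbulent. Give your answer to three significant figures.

Re ≈ 1.38×10^6; turbulent; f ≈ 0.0160

V = 4Q/(πD²) = 3.908 m/s
Re = VD/ν = 3.908·0.492/1.39×10^-6 = 1.38×10^6
Re > 4000 → turbulent; ε/D = 3.46×10^-4
Swamee-Jain: f = 0.01597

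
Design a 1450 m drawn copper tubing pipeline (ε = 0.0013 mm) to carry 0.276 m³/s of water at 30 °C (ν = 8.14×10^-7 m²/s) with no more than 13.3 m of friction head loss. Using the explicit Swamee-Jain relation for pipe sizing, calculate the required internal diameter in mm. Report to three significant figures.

Swamee-Jain (Type III): D = 0.66·[ε^1.25·(LQ²/(gh_f))^4.75 + ν·Q^9.4·(L/(gh_f))^5.2]^0.04
LQ²/(gh_f) = 0.8466; L/(gh_f) = 11.11
Term 1 = ε^1.25·(…)^4.75 = 1.99×10^-8; Term 2 = ν·Q^9.4·(…)^5.2 = 1.24×10^-6
D = 0.66·(1.99×10^-8 + 1.24×10^-6)^0.04 = 0.3833 m = 383 mm
Check: V = 2.39 m/s, Re = 1.13×10^6, f = 0.01147, h_f = 12.6 m ≈ 13.3 m ✓

D ≈ 383 mm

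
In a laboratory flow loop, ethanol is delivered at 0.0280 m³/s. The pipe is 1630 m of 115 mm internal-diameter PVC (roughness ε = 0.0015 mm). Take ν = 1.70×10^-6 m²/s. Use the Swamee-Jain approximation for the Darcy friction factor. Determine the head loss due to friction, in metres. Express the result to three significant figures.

V = 4Q/(πD²) = 4·0.0280/(π·0.115²) = 2.696 m/s
Re = VD/ν = 2.696·0.115/1.70×10^-6 = 1.82×10^5 → turbulent
ε/D = 0.0015/115 = 1.30×10^-5
Swamee-Jain: f = 0.01593
h_f = f(L/D)V²/(2g) = 0.01593·(1630/0.115)·2.696²/(2·9.81) = 83.62 m

h_f ≈ 83.6 m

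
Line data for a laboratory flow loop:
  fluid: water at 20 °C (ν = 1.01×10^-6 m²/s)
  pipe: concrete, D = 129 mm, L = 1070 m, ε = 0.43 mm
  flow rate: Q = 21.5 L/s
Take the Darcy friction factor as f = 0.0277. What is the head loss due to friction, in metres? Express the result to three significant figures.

V = 4Q/(πD²) = 4·0.0215/(π·0.129²) = 1.645 m/s
h_f = f(L/D)V²/(2g) = 0.02770·(1070/0.129)·1.645²/(2·9.81) = 31.69 m

h_f ≈ 31.7 m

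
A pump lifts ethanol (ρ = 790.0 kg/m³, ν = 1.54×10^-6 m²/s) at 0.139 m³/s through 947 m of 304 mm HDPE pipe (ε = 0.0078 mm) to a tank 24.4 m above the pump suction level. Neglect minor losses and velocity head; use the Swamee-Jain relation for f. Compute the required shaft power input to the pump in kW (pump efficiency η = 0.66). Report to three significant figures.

V = 4Q/(πD²) = 1.915 m/s; Re = 3.78×10^5; ε/D = 2.57×10^-5; f = 0.01411
h_f = f(L/D)V²/2g = 8.216 m
Total head H = z + h_f = 24.4 + 8.216 = 32.62 m
P_hyd = ρgQH = 790.0·9.81·0.139·32.62 = 35.14 kW
P_shaft = P_hyd/η = 35.14/0.66 = 53.24 kW

P_shaft ≈ 53.2 kW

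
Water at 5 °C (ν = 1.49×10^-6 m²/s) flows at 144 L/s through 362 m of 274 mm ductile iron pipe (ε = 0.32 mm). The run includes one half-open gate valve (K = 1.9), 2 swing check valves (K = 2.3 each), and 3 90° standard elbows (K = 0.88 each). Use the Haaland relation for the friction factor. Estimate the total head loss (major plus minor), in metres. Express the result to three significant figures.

H_L ≈ 11.2 m

V = 4Q/(πD²) = 2.442 m/s; V²/2g = 0.3040 m
Re = 4.49×10^5, ε/D = 0.00117 → f = 0.02096 (Haaland)
Major: h_f = f(L/D)·V²/2g = 0.02096·1321·0.3040 = 8.418 m
Minor: ΣK = 9.14; h_m = ΣK·V²/2g = 2.778 m
Total H_L = 8.418 + 2.778 = 11.20 m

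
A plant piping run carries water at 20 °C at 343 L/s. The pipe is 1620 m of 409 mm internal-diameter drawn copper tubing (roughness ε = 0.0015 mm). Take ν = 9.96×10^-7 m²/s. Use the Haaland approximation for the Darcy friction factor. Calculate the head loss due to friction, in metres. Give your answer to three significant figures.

V = 4Q/(πD²) = 4·0.343/(π·0.409²) = 2.611 m/s
Re = VD/ν = 2.611·0.409/9.96×10^-7 = 1.07×10^6 → turbulent
ε/D = 0.0015/409 = 3.67×10^-6
Haaland: f = 0.01152
h_f = f(L/D)V²/(2g) = 0.01152·(1620/0.409)·2.611²/(2·9.81) = 15.85 m

h_f ≈ 15.8 m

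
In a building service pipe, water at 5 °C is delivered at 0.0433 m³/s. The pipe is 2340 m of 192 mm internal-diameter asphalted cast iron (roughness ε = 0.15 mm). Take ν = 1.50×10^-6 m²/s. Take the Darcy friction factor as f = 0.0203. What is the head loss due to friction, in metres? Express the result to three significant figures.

V = 4Q/(πD²) = 4·0.0433/(π·0.192²) = 1.496 m/s
h_f = f(L/D)V²/(2g) = 0.02030·(2340/0.192)·1.496²/(2·9.81) = 28.20 m

h_f ≈ 28.2 m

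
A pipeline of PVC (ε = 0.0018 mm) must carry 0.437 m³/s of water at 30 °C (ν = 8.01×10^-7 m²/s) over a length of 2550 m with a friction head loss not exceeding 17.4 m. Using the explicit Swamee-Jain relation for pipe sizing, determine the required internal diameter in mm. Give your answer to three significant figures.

D ≈ 484 mm

Swamee-Jain (Type III): D = 0.66·[ε^1.25·(LQ²/(gh_f))^4.75 + ν·Q^9.4·(L/(gh_f))^5.2]^0.04
LQ²/(gh_f) = 2.853; L/(gh_f) = 14.94
Term 1 = ε^1.25·(…)^4.75 = 9.59×10^-6; Term 2 = ν·Q^9.4·(…)^5.2 = 4.27×10^-4
D = 0.66·(9.59×10^-6 + 4.27×10^-4)^0.04 = 0.4843 m = 484 mm
Check: V = 2.37 m/s, Re = 1.43×10^6, f = 0.01105, h_f = 16.7 m ≈ 17.4 m ✓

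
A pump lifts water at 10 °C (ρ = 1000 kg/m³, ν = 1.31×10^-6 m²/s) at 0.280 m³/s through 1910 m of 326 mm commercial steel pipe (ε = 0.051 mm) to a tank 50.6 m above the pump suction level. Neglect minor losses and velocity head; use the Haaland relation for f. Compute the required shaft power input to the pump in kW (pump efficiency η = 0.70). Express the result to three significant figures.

V = 4Q/(πD²) = 3.355 m/s; Re = 8.35×10^5; ε/D = 1.56×10^-4; f = 0.01426
h_f = f(L/D)V²/2g = 47.90 m
Total head H = z + h_f = 50.6 + 47.90 = 98.50 m
P_hyd = ρgQH = 1000·9.81·0.280·98.50 = 270.6 kW
P_shaft = P_hyd/η = 270.6/0.70 = 386.5 kW

P_shaft ≈ 387 kW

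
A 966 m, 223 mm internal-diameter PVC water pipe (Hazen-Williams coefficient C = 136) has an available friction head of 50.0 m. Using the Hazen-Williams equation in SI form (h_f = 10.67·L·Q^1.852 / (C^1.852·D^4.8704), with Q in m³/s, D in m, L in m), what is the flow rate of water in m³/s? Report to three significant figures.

Q ≈ 0.148 m³/s

Rearranging: Q = [h_f·C^1.852·D^4.8704 / (10.67·L)]^(1/1.852)
Q = [50.0·136^1.852·0.223^4.8704 / (10.67·966)]^0.540 = 0.1480 m³/s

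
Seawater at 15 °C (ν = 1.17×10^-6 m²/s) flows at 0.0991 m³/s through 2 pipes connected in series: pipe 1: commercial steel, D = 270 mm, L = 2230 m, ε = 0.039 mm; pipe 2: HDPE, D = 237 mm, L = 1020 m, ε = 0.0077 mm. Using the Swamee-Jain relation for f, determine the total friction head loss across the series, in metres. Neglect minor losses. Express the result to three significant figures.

H ≈ 34.6 m

Pipe 1: V = 1.731 m/s, Re = 3.99×10^5, ε/D = 1.44×10^-4, f = 0.01532, h_1 = f(L/D)V²/2g = 19.32 m
Pipe 2: V = 2.246 m/s, Re = 4.55×10^5, ε/D = 3.25×10^-5, f = 0.01379, h_2 = f(L/D)V²/2g = 15.26 m
Series → Q common, losses add: H = Σh = 34.58 m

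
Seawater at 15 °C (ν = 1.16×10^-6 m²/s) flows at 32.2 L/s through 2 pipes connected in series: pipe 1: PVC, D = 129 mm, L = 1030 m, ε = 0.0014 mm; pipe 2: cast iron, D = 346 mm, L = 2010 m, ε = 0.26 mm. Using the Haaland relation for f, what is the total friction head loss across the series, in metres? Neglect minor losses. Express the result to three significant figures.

Pipe 1: V = 2.464 m/s, Re = 2.74×10^5, ε/D = 1.09×10^-5, f = 0.01467, h_1 = f(L/D)V²/2g = 36.24 m
Pipe 2: V = 0.3425 m/s, Re = 1.02×10^5, ε/D = 7.51×10^-4, f = 0.02102, h_2 = f(L/D)V²/2g = 0.7299 m
Series → Q common, losses add: H = Σh = 36.97 m

H ≈ 37.0 m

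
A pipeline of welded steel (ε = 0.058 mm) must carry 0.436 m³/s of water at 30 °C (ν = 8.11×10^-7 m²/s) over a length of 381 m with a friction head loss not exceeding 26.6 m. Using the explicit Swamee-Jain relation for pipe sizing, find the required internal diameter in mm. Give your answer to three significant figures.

D ≈ 320 mm

Swamee-Jain (Type III): D = 0.66·[ε^1.25·(LQ²/(gh_f))^4.75 + ν·Q^9.4·(L/(gh_f))^5.2]^0.04
LQ²/(gh_f) = 0.2776; L/(gh_f) = 1.460
Term 1 = ε^1.25·(…)^4.75 = 1.15×10^-8; Term 2 = ν·Q^9.4·(…)^5.2 = 2.37×10^-9
D = 0.66·(1.15×10^-8 + 2.37×10^-9)^0.04 = 0.3200 m = 320 mm
Check: V = 5.42 m/s, Re = 2.14×10^6, f = 0.01405, h_f = 25.0 m ≈ 26.6 m ✓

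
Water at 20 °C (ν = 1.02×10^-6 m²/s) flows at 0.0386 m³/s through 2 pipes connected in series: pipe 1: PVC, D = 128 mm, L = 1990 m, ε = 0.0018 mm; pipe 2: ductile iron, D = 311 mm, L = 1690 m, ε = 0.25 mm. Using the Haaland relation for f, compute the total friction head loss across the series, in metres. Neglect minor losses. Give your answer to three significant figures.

Pipe 1: V = 3.000 m/s, Re = 3.76×10^5, ε/D = 1.41×10^-5, f = 0.01389, h_1 = f(L/D)V²/2g = 99.01 m
Pipe 2: V = 0.5081 m/s, Re = 1.55×10^5, ε/D = 8.04×10^-4, f = 0.02045, h_2 = f(L/D)V²/2g = 1.463 m
Series → Q common, losses add: H = Σh = 100.5 m

H ≈ 100 m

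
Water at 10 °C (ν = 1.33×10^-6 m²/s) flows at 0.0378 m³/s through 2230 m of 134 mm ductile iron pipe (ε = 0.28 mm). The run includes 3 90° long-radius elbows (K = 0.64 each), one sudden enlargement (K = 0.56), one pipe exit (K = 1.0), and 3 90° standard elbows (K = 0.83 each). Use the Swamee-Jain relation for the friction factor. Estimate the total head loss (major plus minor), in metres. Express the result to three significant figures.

H_L ≈ 151 m

V = 4Q/(πD²) = 2.680 m/s; V²/2g = 0.3662 m
Re = 2.70×10^5, ε/D = 0.00209 → f = 0.02450 (Swamee-Jain)
Major: h_f = f(L/D)·V²/2g = 0.02450·16642·0.3662 = 149.3 m
Minor: ΣK = 5.97; h_m = ΣK·V²/2g = 2.186 m
Total H_L = 149.3 + 2.186 = 151.5 m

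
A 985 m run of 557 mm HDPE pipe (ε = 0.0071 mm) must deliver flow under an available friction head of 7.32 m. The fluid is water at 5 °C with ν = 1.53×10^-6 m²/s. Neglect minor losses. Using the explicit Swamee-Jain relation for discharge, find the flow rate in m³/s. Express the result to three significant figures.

Swamee-Jain (Type II): Q = -0.965·√(gD⁵h_f/L)·ln[ε/(3.7D) + √(3.17ν²L/(gD³h_f))]
√(gD⁵h_f/L) = √(9.81·0.557⁵·7.32/985) = 0.06252
ε/(3.7D) = 3.45×10^-6; √(3.17ν²L/(gD³h_f)) = 2.43×10^-5
Q = -0.965·0.06252·ln(2.771×10^-5) = 0.6331 m³/s
Check: V = 2.60 m/s, Re = 9.46×10^5, f = 0.01202, h_f = 7.31 m ≈ 7.32 m ✓

Q ≈ 0.633 m³/s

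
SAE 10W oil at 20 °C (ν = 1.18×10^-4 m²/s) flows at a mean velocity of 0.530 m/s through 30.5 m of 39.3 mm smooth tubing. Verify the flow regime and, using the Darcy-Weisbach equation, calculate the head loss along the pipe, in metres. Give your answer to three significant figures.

Re = VD/ν = 0.530·0.03930/1.18×10^-4 = 177 → laminar (Re < 2300)
f = 64/Re = 0.3626
h_f = f(L/D)V²/(2g) = 0.3626·(30.5/0.03930)·0.530²/(2·9.81) = 4.029 m

h_f ≈ 4.03 m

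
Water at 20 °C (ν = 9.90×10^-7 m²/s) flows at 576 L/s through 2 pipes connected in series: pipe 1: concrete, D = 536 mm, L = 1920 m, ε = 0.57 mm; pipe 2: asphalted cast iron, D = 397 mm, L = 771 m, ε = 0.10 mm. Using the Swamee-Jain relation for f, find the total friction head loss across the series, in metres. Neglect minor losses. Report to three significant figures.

H ≈ 56.1 m

Pipe 1: V = 2.553 m/s, Re = 1.38×10^6, ε/D = 0.00106, f = 0.02022, h_1 = f(L/D)V²/2g = 24.05 m
Pipe 2: V = 4.653 m/s, Re = 1.87×10^6, ε/D = 2.52×10^-4, f = 0.01494, h_2 = f(L/D)V²/2g = 32.02 m
Series → Q common, losses add: H = Σh = 56.07 m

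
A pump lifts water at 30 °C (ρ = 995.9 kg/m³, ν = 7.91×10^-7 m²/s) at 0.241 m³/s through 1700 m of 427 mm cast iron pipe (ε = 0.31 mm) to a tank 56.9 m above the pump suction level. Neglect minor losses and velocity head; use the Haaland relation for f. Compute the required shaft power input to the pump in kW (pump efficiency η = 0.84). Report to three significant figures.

P_shaft ≈ 189 kW

V = 4Q/(πD²) = 1.683 m/s; Re = 9.08×10^5; ε/D = 7.26×10^-4; f = 0.01860
h_f = f(L/D)V²/2g = 10.69 m
Total head H = z + h_f = 56.9 + 10.69 = 67.59 m
P_hyd = ρgQH = 995.9·9.81·0.241·67.59 = 159.1 kW
P_shaft = P_hyd/η = 159.1/0.84 = 189.4 kW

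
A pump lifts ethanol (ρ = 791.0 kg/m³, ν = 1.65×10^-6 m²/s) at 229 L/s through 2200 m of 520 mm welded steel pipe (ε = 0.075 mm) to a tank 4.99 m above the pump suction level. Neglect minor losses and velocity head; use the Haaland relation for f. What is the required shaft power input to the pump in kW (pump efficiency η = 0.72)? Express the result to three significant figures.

V = 4Q/(πD²) = 1.078 m/s; Re = 3.40×10^5; ε/D = 1.44×10^-4; f = 0.01537
h_f = f(L/D)V²/2g = 3.855 m
Total head H = z + h_f = 4.99 + 3.855 = 8.845 m
P_hyd = ρgQH = 791.0·9.81·0.229·8.845 = 15.72 kW
P_shaft = P_hyd/η = 15.72/0.72 = 21.83 kW

P_shaft ≈ 21.8 kW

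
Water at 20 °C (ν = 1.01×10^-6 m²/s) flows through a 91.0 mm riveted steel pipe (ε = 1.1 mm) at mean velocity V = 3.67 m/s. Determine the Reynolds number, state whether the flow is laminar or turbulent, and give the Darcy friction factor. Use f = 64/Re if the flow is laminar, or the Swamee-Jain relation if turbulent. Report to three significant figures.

Re = VD/ν = 3.670·0.0910/1.01×10^-6 = 3.31×10^5
Re > 4000 → turbulent; ε/D = 0.0121
Swamee-Jain: f = 0.04072

Re ≈ 3.31×10^5; turbulent; f ≈ 0.0407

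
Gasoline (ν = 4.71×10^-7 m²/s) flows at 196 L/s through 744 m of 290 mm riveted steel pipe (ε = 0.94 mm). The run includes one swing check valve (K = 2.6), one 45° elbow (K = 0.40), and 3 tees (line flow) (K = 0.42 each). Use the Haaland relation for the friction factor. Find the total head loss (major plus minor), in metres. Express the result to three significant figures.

H_L ≈ 32.8 m

V = 4Q/(πD²) = 2.967 m/s; V²/2g = 0.4488 m
Re = 1.83×10^6, ε/D = 0.00324 → f = 0.02686 (Haaland)
Major: h_f = f(L/D)·V²/2g = 0.02686·2566·0.4488 = 30.93 m
Minor: ΣK = 4.26; h_m = ΣK·V²/2g = 1.912 m
Total H_L = 30.93 + 1.912 = 32.84 m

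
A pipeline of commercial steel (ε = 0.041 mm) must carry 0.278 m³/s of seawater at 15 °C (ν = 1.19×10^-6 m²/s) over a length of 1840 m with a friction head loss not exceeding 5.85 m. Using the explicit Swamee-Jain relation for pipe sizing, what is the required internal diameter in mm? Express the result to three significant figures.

Swamee-Jain (Type III): D = 0.66·[ε^1.25·(LQ²/(gh_f))^4.75 + ν·Q^9.4·(L/(gh_f))^5.2]^0.04
LQ²/(gh_f) = 2.478; L/(gh_f) = 32.06
Term 1 = ε^1.25·(…)^4.75 = 2.44×10^-4; Term 2 = ν·Q^9.4·(…)^5.2 = 4.79×10^-4
D = 0.66·(2.44×10^-4 + 4.79×10^-4)^0.04 = 0.4942 m = 494 mm
Check: V = 1.45 m/s, Re = 6.02×10^5, f = 0.01395, h_f = 5.56 m ≈ 5.85 m ✓

D ≈ 494 mm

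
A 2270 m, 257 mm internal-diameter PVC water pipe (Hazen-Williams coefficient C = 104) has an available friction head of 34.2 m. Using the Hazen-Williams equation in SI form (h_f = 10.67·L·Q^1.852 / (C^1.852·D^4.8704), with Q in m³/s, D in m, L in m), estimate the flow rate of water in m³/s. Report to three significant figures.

Rearranging: Q = [h_f·C^1.852·D^4.8704 / (10.67·L)]^(1/1.852)
Q = [34.2·104^1.852·0.257^4.8704 / (10.67·2270)]^0.540 = 0.08439 m³/s

Q ≈ 0.0844 m³/s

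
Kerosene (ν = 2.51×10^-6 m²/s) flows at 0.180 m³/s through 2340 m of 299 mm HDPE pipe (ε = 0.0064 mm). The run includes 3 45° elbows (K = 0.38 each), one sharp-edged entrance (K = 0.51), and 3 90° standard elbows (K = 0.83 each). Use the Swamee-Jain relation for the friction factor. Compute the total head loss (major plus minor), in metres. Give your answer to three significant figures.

V = 4Q/(πD²) = 2.564 m/s; V²/2g = 0.3350 m
Re = 3.05×10^5, ε/D = 2.14×10^-5 → f = 0.01458 (Swamee-Jain)
Major: h_f = f(L/D)·V²/2g = 0.01458·7826·0.3350 = 38.21 m
Minor: ΣK = 4.14; h_m = ΣK·V²/2g = 1.387 m
Total H_L = 38.21 + 1.387 = 39.60 m

H_L ≈ 39.6 m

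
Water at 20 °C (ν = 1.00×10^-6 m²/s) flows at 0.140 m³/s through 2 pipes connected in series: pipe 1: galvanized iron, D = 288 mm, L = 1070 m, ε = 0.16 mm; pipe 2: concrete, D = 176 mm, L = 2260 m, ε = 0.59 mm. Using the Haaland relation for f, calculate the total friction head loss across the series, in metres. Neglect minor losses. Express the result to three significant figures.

Pipe 1: V = 2.149 m/s, Re = 6.19×10^5, ε/D = 5.56×10^-4, f = 0.01778, h_1 = f(L/D)V²/2g = 15.55 m
Pipe 2: V = 5.755 m/s, Re = 1.01×10^6, ε/D = 0.00335, f = 0.02717, h_2 = f(L/D)V²/2g = 588.8 m
Series → Q common, losses add: H = Σh = 604.4 m

H ≈ 604 m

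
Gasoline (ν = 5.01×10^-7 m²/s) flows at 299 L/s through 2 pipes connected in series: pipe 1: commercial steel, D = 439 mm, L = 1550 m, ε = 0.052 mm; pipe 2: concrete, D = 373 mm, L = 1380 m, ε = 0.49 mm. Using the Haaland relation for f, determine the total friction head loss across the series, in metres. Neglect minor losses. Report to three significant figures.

Pipe 1: V = 1.975 m/s, Re = 1.73×10^6, ε/D = 1.18×10^-4, f = 0.01314, h_1 = f(L/D)V²/2g = 9.227 m
Pipe 2: V = 2.736 m/s, Re = 2.04×10^6, ε/D = 0.00131, f = 0.02116, h_2 = f(L/D)V²/2g = 29.87 m
Series → Q common, losses add: H = Σh = 39.10 m

H ≈ 39.1 m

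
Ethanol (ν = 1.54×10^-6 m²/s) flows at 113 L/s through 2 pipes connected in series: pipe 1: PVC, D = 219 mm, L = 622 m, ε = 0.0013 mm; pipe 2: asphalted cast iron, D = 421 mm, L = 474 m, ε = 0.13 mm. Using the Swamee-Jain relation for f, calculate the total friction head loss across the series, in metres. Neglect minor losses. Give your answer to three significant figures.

Pipe 1: V = 3.000 m/s, Re = 4.27×10^5, ε/D = 5.94×10^-6, f = 0.01356, h_1 = f(L/D)V²/2g = 17.66 m
Pipe 2: V = 0.8118 m/s, Re = 2.22×10^5, ε/D = 3.09×10^-4, f = 0.01764, h_2 = f(L/D)V²/2g = 0.6671 m
Series → Q common, losses add: H = Σh = 18.33 m

H ≈ 18.3 m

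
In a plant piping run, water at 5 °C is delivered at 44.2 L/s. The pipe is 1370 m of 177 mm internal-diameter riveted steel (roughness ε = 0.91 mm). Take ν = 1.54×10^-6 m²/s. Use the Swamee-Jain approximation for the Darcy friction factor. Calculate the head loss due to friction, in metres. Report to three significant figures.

V = 4Q/(πD²) = 4·0.0442/(π·0.177²) = 1.796 m/s
Re = VD/ν = 1.796·0.177/1.54×10^-6 = 2.06×10^5 → turbulent
ε/D = 0.91/177 = 0.00514
Swamee-Jain: f = 0.03125
h_f = f(L/D)V²/(2g) = 0.03125·(1370/0.177)·1.796²/(2·9.81) = 39.78 m

h_f ≈ 39.8 m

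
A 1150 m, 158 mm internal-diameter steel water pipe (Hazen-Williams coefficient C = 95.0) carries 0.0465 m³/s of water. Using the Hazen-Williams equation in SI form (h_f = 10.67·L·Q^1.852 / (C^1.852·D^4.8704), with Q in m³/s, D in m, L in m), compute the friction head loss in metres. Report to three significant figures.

h_f ≈ 72.6 m

h_f = 10.67·1150·0.0465^1.852 / (95.0^1.852·0.158^4.8704) = 72.63 m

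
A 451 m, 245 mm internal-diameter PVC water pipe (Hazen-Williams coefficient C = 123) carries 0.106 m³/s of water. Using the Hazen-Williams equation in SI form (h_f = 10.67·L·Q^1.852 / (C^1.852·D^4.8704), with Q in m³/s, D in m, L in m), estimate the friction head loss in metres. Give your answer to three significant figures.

h_f ≈ 9.59 m

h_f = 10.67·451·0.106^1.852 / (123^1.852·0.245^4.8704) = 9.588 m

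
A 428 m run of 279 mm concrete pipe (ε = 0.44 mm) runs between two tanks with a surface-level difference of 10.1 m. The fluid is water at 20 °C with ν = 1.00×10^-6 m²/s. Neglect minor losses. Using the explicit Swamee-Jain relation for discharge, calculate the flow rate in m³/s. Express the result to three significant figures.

Swamee-Jain (Type II): Q = -0.965·√(gD⁵h_f/L)·ln[ε/(3.7D) + √(3.17ν²L/(gD³h_f))]
√(gD⁵h_f/L) = √(9.81·0.279⁵·10.1/428) = 0.01978
ε/(3.7D) = 4.26×10^-4; √(3.17ν²L/(gD³h_f)) = 2.51×10^-5
Q = -0.965·0.01978·ln(4.513×10^-4) = 0.1471 m³/s
Check: V = 2.41 m/s, Re = 6.71×10^5, f = 0.02243, h_f = 10.1 m ≈ 10.1 m ✓

Q ≈ 0.147 m³/s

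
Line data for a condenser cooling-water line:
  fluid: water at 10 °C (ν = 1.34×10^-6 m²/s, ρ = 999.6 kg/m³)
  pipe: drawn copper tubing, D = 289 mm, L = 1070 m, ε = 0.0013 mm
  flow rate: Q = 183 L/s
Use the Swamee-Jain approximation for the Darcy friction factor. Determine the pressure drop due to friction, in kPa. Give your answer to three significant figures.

Δp ≈ 184 kPa

V = 4Q/(πD²) = 4·0.183/(π·0.289²) = 2.790 m/s
Re = VD/ν = 2.790·0.289/1.34×10^-6 = 6.02×10^5 → turbulent
ε/D = 0.0013/289 = 4.50×10^-6
Swamee-Jain: f = 0.01275
h_f = f(L/D)V²/(2g) = 0.01275·(1070/0.289)·2.790²/(2·9.81) = 18.72 m
Δp = ρg·h_f = 999.6·9.81·18.72 = 183.6 kPa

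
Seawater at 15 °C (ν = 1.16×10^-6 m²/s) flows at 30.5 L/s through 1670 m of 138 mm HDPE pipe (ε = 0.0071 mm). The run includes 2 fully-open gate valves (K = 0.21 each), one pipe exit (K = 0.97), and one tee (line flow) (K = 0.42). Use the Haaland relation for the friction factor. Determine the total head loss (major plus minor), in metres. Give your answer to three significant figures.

H_L ≈ 39.7 m

V = 4Q/(πD²) = 2.039 m/s; V²/2g = 0.2119 m
Re = 2.43×10^5, ε/D = 5.14×10^-5 → f = 0.01532 (Haaland)
Major: h_f = f(L/D)·V²/2g = 0.01532·12101·0.2119 = 39.30 m
Minor: ΣK = 1.81; h_m = ΣK·V²/2g = 0.3836 m
Total H_L = 39.30 + 0.3836 = 39.68 m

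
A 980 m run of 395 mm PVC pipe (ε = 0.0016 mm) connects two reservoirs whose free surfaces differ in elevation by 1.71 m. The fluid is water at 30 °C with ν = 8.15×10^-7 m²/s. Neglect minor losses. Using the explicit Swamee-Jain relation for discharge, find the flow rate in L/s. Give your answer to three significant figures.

Q ≈ 124 L/s

Swamee-Jain (Type II): Q = -0.965·√(gD⁵h_f/L)·ln[ε/(3.7D) + √(3.17ν²L/(gD³h_f))]
√(gD⁵h_f/L) = √(9.81·0.395⁵·1.71/980) = 0.01283
ε/(3.7D) = 1.09×10^-6; √(3.17ν²L/(gD³h_f)) = 4.47×10^-5
Q = -0.965·0.01283·ln(4.577×10^-5) = 0.1237 m³/s
Check: V = 1.01 m/s, Re = 4.89×10^5, f = 0.01321, h_f = 1.70 m ≈ 1.71 m ✓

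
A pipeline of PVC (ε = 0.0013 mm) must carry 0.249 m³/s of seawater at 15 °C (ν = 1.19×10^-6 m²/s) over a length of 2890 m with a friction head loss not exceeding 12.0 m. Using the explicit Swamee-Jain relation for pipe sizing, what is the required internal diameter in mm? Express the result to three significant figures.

D ≈ 441 mm

Swamee-Jain (Type III): D = 0.66·[ε^1.25·(LQ²/(gh_f))^4.75 + ν·Q^9.4·(L/(gh_f))^5.2]^0.04
LQ²/(gh_f) = 1.522; L/(gh_f) = 24.55
Term 1 = ε^1.25·(…)^4.75 = 3.23×10^-7; Term 2 = ν·Q^9.4·(…)^5.2 = 4.25×10^-5
D = 0.66·(3.23×10^-7 + 4.25×10^-5)^0.04 = 0.4414 m = 441 mm
Check: V = 1.63 m/s, Re = 6.04×10^5, f = 0.01271, h_f = 11.2 m ≈ 12.0 m ✓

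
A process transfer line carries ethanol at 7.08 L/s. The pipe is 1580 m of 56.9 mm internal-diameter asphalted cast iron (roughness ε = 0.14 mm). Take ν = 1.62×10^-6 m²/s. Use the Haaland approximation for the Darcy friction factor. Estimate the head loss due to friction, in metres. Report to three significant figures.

h_f ≈ 287 m

V = 4Q/(πD²) = 4·0.00708/(π·0.0569²) = 2.784 m/s
Re = VD/ν = 2.784·0.0569/1.62×10^-6 = 9.78×10^4 → turbulent
ε/D = 0.14/56.9 = 0.00246
Haaland: f = 0.02617
h_f = f(L/D)V²/(2g) = 0.02617·(1580/0.0569)·2.784²/(2·9.81) = 287.1 m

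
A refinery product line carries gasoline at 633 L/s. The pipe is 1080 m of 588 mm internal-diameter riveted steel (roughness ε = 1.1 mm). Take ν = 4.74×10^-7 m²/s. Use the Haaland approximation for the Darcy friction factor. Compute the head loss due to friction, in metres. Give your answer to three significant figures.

h_f ≈ 11.8 m

V = 4Q/(πD²) = 4·0.633/(π·0.588²) = 2.331 m/s
Re = VD/ν = 2.331·0.588/4.74×10^-7 = 2.89×10^6 → turbulent
ε/D = 1.1/588 = 0.00187
Haaland: f = 0.02312
h_f = f(L/D)V²/(2g) = 0.02312·(1080/0.588)·2.331²/(2·9.81) = 11.76 m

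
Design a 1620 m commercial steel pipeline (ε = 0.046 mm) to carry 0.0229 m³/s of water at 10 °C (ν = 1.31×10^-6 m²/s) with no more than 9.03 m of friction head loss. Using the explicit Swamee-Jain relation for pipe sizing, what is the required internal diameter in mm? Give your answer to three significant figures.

Swamee-Jain (Type III): D = 0.66·[ε^1.25·(LQ²/(gh_f))^4.75 + ν·Q^9.4·(L/(gh_f))^5.2]^0.04
LQ²/(gh_f) = 0.009590; L/(gh_f) = 18.29
Term 1 = ε^1.25·(…)^4.75 = 9.82×10^-16; Term 2 = ν·Q^9.4·(…)^5.2 = 1.83×10^-15
D = 0.66·(9.82×10^-16 + 1.83×10^-15)^0.04 = 0.1728 m = 173 mm
Check: V = 0.977 m/s, Re = 1.29×10^5, f = 0.01862, h_f = 8.48 m ≈ 9.03 m ✓

D ≈ 173 mm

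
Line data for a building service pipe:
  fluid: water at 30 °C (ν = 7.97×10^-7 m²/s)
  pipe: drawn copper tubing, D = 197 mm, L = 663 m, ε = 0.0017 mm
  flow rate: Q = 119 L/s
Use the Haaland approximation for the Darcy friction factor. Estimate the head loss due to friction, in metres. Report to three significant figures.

h_f ≈ 30.9 m

V = 4Q/(πD²) = 4·0.119/(π·0.197²) = 3.904 m/s
Re = VD/ν = 3.904·0.197/7.97×10^-7 = 9.65×10^5 → turbulent
ε/D = 0.0017/197 = 8.63×10^-6
Haaland: f = 0.01181
h_f = f(L/D)V²/(2g) = 0.01181·(663/0.197)·3.904²/(2·9.81) = 30.87 m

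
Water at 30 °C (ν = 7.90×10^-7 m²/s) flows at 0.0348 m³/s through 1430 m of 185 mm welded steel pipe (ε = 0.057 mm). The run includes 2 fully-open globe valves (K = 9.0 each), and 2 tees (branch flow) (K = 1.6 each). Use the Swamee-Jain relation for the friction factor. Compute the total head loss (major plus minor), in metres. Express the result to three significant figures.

H_L ≈ 13.1 m

V = 4Q/(πD²) = 1.295 m/s; V²/2g = 0.08543 m
Re = 3.03×10^5, ε/D = 3.08×10^-4 → f = 0.01710 (Swamee-Jain)
Major: h_f = f(L/D)·V²/2g = 0.01710·7730·0.08543 = 11.29 m
Minor: ΣK = 21.2; h_m = ΣK·V²/2g = 1.811 m
Total H_L = 11.29 + 1.811 = 13.10 m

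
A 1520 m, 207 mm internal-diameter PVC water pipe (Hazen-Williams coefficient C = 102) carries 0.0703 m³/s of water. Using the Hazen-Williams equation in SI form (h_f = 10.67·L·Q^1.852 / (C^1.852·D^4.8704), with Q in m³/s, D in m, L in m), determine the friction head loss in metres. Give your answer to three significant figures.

h_f ≈ 48.5 m

h_f = 10.67·1520·0.0703^1.852 / (102^1.852·0.207^4.8704) = 48.54 m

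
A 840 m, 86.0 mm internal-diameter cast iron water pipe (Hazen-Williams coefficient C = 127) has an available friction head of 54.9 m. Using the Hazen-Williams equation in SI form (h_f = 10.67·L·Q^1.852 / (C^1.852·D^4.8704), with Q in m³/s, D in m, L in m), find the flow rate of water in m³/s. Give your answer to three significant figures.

Q ≈ 0.0128 m³/s

Rearranging: Q = [h_f·C^1.852·D^4.8704 / (10.67·L)]^(1/1.852)
Q = [54.9·127^1.852·0.0860^4.8704 / (10.67·840)]^0.540 = 0.01279 m³/s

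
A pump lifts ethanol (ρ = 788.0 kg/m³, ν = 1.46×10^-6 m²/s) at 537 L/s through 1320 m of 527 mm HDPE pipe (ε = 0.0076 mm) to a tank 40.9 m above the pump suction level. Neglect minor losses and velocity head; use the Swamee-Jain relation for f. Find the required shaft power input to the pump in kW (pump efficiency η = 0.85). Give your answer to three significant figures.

V = 4Q/(πD²) = 2.462 m/s; Re = 8.89×10^5; ε/D = 1.44×10^-5; f = 0.01217
h_f = f(L/D)V²/2g = 9.414 m
Total head H = z + h_f = 40.9 + 9.414 = 50.31 m
P_hyd = ρgQH = 788.0·9.81·0.537·50.31 = 208.9 kW
P_shaft = P_hyd/η = 208.9/0.85 = 245.7 kW

P_shaft ≈ 246 kW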